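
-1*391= -391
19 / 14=1.36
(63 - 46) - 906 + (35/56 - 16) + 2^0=-7227/8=-903.38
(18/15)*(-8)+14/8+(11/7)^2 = -5273/980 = -5.38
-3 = -3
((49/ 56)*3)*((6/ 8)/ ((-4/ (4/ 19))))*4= -63/ 152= -0.41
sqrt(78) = 8.83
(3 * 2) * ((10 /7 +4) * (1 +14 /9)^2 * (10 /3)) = 709.07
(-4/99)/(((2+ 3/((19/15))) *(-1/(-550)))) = -3800/747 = -5.09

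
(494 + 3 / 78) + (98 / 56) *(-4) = 12663 / 26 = 487.04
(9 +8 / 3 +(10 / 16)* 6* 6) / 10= 3.42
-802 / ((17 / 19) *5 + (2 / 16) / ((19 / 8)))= -7619 / 43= -177.19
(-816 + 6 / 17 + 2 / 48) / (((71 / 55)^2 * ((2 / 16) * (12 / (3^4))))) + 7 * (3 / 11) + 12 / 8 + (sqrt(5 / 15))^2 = -298923857657 / 11312004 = -26425.37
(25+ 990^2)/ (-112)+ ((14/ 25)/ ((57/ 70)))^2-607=-85128350933/ 9097200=-9357.64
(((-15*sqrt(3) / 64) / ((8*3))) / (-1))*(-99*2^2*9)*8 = -4455*sqrt(3) / 16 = -482.27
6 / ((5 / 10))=12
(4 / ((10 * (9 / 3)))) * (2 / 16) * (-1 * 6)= -1 / 10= -0.10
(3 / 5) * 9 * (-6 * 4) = -648 / 5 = -129.60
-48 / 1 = -48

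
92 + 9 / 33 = 1015 / 11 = 92.27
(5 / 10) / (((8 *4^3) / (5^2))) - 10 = -10215 / 1024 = -9.98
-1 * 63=-63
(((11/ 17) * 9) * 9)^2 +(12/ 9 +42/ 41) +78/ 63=228142095/ 82943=2750.59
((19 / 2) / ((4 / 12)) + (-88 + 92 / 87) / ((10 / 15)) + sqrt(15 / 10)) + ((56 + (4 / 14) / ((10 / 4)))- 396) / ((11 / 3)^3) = -293993071 / 2701930 + sqrt(6) / 2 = -107.58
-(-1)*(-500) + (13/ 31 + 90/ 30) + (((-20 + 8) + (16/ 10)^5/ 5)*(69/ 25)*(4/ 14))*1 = -42754912246/ 84765625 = -504.39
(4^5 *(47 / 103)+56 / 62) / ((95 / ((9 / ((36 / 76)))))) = 93.63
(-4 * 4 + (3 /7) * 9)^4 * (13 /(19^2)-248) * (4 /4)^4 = -4672738946875 /866761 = -5391035.07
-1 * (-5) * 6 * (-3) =-90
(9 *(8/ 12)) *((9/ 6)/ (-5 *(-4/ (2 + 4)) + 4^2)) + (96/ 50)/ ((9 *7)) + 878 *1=26750203/ 30450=878.50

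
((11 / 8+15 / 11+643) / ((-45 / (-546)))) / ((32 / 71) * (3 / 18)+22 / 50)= 141210125 / 9284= 15210.05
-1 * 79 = -79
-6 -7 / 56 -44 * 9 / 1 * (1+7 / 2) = -14305 / 8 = -1788.12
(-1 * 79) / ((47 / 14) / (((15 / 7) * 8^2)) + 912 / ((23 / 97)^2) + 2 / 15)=-26746240 / 5491898549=-0.00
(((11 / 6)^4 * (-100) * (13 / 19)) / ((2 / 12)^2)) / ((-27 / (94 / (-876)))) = -223641275 / 2022246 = -110.59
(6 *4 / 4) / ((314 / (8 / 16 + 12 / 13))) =111 / 4082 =0.03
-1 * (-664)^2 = -440896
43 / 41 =1.05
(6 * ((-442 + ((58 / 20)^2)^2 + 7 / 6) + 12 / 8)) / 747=-11058157 / 3735000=-2.96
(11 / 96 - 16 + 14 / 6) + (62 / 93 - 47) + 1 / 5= -28649 / 480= -59.69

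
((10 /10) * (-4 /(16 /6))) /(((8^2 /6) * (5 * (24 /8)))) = -3 /320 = -0.01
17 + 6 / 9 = 53 / 3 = 17.67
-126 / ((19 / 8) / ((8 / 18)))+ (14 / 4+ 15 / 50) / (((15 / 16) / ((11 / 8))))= -25658 / 1425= -18.01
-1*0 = 0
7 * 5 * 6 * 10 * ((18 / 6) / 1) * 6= 37800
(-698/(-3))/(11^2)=1.92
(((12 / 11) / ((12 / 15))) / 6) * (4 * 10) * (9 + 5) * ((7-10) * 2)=-8400 / 11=-763.64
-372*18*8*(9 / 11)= -43828.36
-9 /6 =-1.50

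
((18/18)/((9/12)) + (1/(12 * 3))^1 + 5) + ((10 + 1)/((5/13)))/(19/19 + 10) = 1613/180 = 8.96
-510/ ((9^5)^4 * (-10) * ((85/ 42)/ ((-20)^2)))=1120/ 1350851717672992089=0.00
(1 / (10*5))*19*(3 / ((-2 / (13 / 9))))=-247 / 300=-0.82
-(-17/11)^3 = 4913/1331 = 3.69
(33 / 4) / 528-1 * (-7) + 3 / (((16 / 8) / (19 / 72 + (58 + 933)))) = 286831 / 192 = 1493.91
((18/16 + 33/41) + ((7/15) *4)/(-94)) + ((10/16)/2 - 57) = -25333489/462480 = -54.78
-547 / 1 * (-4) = 2188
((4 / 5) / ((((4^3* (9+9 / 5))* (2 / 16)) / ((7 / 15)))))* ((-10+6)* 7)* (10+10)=-196 / 81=-2.42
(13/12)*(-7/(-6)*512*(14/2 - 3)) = 23296/9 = 2588.44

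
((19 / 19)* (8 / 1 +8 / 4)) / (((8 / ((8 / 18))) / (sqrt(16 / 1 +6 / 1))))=5* sqrt(22) / 9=2.61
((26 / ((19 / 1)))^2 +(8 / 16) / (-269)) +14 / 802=147053653 / 77881418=1.89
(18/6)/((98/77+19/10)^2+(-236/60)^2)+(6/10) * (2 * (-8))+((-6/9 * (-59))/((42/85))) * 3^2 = 68810915107/97335455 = 706.95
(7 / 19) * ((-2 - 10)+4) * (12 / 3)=-224 / 19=-11.79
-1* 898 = -898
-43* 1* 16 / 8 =-86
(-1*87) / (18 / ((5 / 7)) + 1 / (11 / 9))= -1595 / 477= -3.34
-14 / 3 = -4.67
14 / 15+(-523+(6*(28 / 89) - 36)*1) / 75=-14451 / 2225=-6.49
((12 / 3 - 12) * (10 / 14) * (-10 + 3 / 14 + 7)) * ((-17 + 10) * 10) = -7800 / 7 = -1114.29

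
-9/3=-3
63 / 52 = 1.21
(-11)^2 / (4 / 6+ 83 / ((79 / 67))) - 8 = -9641 / 1531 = -6.30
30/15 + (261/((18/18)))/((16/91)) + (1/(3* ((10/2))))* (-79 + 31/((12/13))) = 213611/144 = 1483.41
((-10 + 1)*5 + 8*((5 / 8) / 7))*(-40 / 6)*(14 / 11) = 375.76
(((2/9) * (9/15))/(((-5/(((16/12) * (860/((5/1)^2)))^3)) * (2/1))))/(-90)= 162830336/11390625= 14.30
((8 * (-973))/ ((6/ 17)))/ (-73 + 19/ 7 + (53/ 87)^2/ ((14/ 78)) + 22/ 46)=4479335882/ 13758053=325.58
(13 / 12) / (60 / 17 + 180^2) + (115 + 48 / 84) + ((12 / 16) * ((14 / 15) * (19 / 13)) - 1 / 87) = 2033748600907 / 17444634480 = 116.58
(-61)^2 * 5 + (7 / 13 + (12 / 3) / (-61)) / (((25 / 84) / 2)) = 14756285 / 793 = 18608.18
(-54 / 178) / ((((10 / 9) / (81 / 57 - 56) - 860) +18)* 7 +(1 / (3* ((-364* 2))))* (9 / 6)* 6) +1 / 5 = 713025946499 / 3564212485255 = 0.20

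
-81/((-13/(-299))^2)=-42849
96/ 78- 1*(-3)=55/ 13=4.23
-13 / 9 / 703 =-13 / 6327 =-0.00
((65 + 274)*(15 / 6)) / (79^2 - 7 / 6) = 5085 / 37439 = 0.14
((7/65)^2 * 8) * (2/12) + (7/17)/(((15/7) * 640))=434777/27580800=0.02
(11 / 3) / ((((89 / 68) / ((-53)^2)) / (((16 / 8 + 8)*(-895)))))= -18805131400 / 267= -70431203.75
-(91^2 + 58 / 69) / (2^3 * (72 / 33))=-6285917 / 13248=-474.48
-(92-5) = -87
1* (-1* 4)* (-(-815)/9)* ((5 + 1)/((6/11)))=-35860/9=-3984.44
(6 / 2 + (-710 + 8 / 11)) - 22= -8011 / 11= -728.27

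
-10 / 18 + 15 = 130 / 9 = 14.44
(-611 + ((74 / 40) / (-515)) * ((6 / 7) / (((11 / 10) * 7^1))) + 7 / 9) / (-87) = 1524497819 / 217349055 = 7.01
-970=-970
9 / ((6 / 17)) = 51 / 2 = 25.50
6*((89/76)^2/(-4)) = -23763/11552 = -2.06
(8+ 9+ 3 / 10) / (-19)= -173 / 190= -0.91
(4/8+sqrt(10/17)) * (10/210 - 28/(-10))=299/210+299 * sqrt(170)/1785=3.61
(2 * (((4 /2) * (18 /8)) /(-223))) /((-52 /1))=9 /11596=0.00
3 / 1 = 3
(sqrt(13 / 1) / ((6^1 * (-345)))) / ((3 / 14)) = -7 * sqrt(13) / 3105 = -0.01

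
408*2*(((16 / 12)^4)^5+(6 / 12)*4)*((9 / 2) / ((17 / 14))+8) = 3523048865904352 / 1162261467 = 3031201.64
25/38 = 0.66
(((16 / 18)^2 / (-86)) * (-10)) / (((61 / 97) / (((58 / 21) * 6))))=3600640 / 1487241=2.42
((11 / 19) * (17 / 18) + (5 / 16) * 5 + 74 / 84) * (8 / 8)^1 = 57269 / 19152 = 2.99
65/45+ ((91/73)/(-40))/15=189527/131400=1.44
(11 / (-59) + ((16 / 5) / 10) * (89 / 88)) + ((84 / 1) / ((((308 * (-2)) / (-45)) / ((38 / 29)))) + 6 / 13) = 52846227 / 6116825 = 8.64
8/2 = 4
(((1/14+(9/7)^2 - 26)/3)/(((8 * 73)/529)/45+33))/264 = -484035/521519152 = -0.00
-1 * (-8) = 8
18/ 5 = 3.60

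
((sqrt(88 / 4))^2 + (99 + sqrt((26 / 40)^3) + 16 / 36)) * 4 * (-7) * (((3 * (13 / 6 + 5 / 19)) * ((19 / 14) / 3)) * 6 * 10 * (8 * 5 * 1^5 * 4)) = -968835200 / 9-57616 * sqrt(65) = -108112870.60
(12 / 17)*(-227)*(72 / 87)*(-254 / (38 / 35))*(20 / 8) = 726490800 / 9367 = 77558.54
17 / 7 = 2.43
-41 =-41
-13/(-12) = 13/12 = 1.08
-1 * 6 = -6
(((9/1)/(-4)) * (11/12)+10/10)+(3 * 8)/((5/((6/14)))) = 557/560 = 0.99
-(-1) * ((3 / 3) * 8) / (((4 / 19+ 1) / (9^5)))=8975448 / 23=390236.87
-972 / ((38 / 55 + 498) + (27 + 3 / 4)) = -213840 / 115817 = -1.85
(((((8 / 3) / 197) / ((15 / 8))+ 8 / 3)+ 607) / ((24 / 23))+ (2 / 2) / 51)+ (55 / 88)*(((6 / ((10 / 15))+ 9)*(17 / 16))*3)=17944257437 / 28935360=620.15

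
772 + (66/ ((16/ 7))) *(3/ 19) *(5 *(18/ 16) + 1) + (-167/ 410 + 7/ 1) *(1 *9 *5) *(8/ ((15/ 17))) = 870490597/ 249280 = 3492.02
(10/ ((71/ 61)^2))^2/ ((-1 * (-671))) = 22698100/ 279528491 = 0.08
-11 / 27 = -0.41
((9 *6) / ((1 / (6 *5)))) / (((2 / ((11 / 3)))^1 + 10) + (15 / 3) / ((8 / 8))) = 1980 / 19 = 104.21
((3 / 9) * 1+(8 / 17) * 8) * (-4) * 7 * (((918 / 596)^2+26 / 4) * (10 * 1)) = -11527079410 / 1132251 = -10180.67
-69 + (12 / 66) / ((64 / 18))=-12135 / 176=-68.95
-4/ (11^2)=-4/ 121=-0.03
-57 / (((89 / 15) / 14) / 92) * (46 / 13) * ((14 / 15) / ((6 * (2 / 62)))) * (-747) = 182476789488 / 1157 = 157715461.96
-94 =-94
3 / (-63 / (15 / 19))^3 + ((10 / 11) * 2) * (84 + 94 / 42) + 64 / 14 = 37584382973 / 232911063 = 161.37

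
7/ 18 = 0.39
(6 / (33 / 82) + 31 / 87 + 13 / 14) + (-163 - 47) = -2596613 / 13398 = -193.81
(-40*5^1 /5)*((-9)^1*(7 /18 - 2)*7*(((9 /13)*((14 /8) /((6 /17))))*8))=-1449420 /13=-111493.85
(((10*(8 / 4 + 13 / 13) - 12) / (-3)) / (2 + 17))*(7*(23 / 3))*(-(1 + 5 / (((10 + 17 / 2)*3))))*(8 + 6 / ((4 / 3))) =487025 / 2109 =230.93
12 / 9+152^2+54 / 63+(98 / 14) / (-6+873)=140231519 / 6069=23106.20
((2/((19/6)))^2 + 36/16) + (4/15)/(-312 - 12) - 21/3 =-7635289/1754460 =-4.35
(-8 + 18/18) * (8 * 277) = -15512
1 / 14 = 0.07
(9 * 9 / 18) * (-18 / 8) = -81 / 8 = -10.12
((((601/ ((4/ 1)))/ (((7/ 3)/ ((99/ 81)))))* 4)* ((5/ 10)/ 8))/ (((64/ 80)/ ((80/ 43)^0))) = 24.59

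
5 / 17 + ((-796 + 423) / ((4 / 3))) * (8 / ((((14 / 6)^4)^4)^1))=164526897300839 / 564959819683217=0.29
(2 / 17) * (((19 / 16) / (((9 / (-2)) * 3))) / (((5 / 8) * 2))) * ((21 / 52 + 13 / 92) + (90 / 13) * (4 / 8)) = -22762 / 686205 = -0.03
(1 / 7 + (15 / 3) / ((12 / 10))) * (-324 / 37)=-9774 / 259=-37.74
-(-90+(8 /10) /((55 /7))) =24722 /275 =89.90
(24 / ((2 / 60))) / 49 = 720 / 49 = 14.69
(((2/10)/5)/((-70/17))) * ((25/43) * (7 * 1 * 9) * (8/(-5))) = 612/1075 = 0.57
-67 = -67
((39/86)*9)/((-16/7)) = -2457/1376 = -1.79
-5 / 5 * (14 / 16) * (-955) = 6685 / 8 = 835.62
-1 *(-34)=34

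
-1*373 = -373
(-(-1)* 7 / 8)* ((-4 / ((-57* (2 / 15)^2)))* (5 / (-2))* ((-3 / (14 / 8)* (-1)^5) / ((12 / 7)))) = -2625 / 304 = -8.63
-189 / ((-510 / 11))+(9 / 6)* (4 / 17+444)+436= 188093 / 170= 1106.43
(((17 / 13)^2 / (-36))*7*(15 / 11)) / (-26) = 10115 / 580008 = 0.02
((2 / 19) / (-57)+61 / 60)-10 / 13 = 23051 / 93860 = 0.25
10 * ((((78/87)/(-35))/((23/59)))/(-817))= 3068/3814573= 0.00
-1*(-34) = 34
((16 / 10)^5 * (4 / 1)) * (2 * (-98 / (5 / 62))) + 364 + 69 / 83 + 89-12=-131628316352 / 1296875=-101496.53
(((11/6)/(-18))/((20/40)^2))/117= -11/3159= -0.00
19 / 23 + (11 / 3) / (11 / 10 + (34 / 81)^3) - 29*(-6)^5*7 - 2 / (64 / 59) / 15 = 108725099582053553 / 68877356640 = 1578531.83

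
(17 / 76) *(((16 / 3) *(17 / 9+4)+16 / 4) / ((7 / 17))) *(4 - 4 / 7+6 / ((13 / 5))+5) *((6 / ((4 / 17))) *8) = 4588800956 / 108927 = 42127.31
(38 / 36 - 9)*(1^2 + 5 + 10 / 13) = -484 / 9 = -53.78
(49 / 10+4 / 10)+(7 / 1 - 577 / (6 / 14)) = -40021 / 30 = -1334.03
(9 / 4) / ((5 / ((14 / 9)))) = 7 / 10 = 0.70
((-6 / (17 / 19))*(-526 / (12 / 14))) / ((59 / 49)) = 3427942 / 1003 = 3417.69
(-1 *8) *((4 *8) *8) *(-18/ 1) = 36864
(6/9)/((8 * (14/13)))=13/168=0.08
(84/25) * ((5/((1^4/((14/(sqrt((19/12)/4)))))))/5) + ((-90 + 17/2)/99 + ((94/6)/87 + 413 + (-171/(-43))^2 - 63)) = 4704 * sqrt(57)/475 + 1292336255/3538986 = 439.94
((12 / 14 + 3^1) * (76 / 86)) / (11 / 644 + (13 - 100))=-94392 / 2408731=-0.04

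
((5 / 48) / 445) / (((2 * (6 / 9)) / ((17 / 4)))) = 17 / 22784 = 0.00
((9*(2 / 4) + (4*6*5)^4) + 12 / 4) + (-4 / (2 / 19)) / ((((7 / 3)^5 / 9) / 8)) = 6970197962409 / 33614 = 207359967.94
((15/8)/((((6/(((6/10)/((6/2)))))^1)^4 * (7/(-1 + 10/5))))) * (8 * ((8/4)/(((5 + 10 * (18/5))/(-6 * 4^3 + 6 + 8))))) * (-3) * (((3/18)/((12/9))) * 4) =37/516600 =0.00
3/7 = 0.43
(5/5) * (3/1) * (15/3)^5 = 9375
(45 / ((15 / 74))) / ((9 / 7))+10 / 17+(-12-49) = 5725 / 51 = 112.25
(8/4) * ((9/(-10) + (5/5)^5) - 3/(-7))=37/35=1.06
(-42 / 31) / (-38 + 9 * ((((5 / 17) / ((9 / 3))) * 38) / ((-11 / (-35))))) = -3927 / 199082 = -0.02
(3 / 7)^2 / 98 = 9 / 4802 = 0.00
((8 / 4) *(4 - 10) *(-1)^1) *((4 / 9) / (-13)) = -16 / 39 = -0.41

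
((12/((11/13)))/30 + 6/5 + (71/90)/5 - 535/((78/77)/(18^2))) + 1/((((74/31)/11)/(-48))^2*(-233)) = -171325.84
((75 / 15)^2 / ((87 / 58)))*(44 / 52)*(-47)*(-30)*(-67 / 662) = -8659750 / 4303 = -2012.49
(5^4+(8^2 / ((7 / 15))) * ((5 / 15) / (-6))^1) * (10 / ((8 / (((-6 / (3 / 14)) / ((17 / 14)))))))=-907550 / 51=-17795.10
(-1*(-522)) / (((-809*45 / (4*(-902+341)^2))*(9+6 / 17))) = -413753208 / 214385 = -1929.95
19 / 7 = 2.71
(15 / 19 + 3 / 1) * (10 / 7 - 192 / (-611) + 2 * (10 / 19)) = 16355952 / 1543997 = 10.59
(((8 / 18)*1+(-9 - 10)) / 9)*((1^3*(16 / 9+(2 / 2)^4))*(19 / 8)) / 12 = -79325 / 69984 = -1.13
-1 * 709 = -709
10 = 10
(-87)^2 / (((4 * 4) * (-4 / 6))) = -22707 / 32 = -709.59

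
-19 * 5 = -95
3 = 3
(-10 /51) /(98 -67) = -10 /1581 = -0.01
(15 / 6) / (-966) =-5 / 1932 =-0.00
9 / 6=3 / 2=1.50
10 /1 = 10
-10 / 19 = -0.53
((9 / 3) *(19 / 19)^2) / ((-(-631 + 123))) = 3 / 508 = 0.01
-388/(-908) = 97/227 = 0.43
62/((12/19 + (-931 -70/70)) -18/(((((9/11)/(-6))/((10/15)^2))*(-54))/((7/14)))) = -47709/717106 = -0.07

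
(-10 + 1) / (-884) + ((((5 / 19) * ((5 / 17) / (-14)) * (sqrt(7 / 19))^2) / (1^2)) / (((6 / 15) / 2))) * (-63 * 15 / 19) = 184293 / 356668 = 0.52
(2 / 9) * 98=196 / 9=21.78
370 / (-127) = -370 / 127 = -2.91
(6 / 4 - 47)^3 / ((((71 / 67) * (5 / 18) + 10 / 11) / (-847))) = 4233675667221 / 63860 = 66296205.25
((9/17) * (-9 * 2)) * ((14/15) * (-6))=4536/85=53.36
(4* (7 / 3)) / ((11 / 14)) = 392 / 33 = 11.88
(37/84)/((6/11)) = 0.81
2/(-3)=-2/3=-0.67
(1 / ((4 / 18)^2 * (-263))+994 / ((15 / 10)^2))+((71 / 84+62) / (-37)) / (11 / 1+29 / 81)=996155064829 / 2256035040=441.55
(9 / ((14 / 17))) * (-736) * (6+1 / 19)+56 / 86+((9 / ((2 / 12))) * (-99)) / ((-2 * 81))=-278230829 / 5719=-48650.26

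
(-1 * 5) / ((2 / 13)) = -65 / 2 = -32.50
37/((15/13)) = 481/15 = 32.07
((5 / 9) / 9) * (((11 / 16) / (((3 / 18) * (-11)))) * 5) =-25 / 216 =-0.12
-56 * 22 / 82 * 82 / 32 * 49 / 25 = -3773 / 50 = -75.46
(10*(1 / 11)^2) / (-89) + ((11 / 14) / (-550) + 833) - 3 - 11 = 6173849931 / 7538300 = 819.00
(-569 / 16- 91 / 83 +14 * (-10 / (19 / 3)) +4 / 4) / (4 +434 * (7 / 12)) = -4372515 / 19466488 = -0.22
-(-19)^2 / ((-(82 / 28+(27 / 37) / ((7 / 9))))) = 186998 / 2003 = 93.36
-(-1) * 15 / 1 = 15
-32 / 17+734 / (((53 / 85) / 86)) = 91212484 / 901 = 101234.72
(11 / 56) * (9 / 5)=99 / 280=0.35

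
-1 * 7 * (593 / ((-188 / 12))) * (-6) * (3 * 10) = -2241540 / 47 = -47692.34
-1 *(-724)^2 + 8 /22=-5765932 /11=-524175.64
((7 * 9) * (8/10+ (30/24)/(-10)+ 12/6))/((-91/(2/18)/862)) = -46117/260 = -177.37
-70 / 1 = -70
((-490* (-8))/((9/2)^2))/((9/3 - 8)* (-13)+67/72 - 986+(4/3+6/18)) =-0.21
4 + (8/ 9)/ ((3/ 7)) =164/ 27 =6.07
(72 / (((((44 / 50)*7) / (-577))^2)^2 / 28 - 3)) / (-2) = 1558711674014062500 / 129892639481084423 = 12.00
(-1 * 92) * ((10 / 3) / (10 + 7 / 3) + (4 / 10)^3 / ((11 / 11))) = -142232 / 4625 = -30.75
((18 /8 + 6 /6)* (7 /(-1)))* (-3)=273 /4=68.25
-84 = -84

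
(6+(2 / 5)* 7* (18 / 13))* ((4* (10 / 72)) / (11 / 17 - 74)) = -0.07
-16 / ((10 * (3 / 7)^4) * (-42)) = 1372 / 1215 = 1.13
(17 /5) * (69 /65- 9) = -8772 /325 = -26.99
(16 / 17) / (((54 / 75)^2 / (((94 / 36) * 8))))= 470000 / 12393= 37.92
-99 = -99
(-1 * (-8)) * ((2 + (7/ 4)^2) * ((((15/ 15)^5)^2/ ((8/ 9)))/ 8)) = 729/ 128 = 5.70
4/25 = 0.16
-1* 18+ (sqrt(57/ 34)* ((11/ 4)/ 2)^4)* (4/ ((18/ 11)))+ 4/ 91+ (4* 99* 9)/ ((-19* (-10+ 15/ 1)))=-44.16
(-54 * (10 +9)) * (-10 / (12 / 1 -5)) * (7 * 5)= 51300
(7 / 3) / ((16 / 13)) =91 / 48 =1.90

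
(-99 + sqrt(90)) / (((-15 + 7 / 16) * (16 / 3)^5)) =0.00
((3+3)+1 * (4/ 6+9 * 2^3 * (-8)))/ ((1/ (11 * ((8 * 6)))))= -300608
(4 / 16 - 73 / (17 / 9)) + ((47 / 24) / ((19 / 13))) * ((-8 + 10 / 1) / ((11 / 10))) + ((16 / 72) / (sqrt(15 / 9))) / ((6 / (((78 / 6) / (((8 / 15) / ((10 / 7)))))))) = -1533227 / 42636 + 65 * sqrt(15) / 252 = -34.96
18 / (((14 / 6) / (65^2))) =228150 / 7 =32592.86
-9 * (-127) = 1143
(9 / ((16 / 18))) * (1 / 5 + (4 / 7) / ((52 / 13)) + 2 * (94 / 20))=98.65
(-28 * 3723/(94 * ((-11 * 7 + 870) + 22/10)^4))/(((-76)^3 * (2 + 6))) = 2326875/2946361893617883152384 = 0.00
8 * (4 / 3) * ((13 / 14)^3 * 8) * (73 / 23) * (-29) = -6288.65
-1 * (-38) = 38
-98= -98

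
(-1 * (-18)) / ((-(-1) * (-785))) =-0.02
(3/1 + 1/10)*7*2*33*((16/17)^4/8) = 58662912/417605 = 140.47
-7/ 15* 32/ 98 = -0.15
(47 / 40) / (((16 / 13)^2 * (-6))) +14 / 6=2.20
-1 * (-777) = 777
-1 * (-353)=353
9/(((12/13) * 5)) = 39/20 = 1.95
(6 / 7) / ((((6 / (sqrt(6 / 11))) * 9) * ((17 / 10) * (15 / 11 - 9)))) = -5 * sqrt(66) / 44982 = -0.00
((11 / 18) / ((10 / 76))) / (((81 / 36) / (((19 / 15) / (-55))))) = -1444 / 30375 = -0.05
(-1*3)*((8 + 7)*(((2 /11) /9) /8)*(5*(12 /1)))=-75 /11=-6.82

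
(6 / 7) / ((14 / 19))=57 / 49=1.16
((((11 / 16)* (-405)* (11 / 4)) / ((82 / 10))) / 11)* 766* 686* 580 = -424305448875 / 164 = -2587228346.80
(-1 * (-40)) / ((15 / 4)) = 32 / 3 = 10.67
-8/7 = -1.14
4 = 4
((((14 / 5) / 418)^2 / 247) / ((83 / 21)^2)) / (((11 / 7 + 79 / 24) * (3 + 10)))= 3630312 / 19735636055782075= 0.00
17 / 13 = 1.31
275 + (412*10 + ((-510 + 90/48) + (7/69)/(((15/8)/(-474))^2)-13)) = 142930451/13800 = 10357.28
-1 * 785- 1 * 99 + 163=-721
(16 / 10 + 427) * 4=8572 / 5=1714.40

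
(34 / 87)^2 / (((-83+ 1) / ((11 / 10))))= -3179 / 1551645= -0.00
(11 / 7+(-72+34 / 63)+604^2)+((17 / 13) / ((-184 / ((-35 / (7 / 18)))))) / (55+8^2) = 27482890385 / 75348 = 364746.12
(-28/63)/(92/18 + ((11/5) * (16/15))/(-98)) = -0.09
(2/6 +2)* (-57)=-133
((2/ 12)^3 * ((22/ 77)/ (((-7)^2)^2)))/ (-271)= -0.00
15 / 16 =0.94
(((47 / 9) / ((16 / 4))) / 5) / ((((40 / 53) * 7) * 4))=2491 / 201600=0.01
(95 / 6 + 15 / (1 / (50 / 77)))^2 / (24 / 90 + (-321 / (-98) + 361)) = 697971125 / 389046702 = 1.79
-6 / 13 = -0.46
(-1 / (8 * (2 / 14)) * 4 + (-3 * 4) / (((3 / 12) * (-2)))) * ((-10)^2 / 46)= 1025 / 23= 44.57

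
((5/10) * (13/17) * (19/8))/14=247/3808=0.06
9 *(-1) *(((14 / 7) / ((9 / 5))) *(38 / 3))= -380 / 3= -126.67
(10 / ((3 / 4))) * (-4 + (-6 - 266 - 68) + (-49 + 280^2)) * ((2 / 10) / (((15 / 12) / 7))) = 17473568 / 15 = 1164904.53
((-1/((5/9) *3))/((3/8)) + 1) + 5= 22/5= 4.40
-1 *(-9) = 9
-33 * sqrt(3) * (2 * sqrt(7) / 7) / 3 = -22 * sqrt(21) / 7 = -14.40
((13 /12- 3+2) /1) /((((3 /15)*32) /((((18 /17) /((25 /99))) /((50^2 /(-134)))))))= -19899 /6800000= -0.00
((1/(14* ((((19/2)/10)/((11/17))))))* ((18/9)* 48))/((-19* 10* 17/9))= -9504/730303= -0.01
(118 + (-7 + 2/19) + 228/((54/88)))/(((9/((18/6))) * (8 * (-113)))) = -82535/463752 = -0.18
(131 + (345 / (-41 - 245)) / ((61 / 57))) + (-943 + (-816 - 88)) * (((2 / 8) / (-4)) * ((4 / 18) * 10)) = 121340603 / 314028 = 386.40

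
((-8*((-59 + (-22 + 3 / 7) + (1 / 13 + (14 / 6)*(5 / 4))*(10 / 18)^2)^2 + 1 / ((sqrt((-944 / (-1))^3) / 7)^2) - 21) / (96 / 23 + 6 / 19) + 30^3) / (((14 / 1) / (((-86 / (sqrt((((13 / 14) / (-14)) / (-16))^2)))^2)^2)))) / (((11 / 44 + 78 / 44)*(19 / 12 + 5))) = 2103978458072574162092218702895339534286848 / 134584035526421994740643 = 15633194901928126301.53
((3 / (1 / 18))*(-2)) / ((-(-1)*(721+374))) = -36 / 365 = -0.10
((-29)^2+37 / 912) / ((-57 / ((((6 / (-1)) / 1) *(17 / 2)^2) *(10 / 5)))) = 221671381 / 17328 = 12792.67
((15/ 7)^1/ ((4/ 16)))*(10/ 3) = 200/ 7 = 28.57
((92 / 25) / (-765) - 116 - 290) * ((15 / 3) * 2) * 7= -108707788 / 3825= -28420.34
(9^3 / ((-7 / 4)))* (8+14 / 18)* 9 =-230364 / 7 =-32909.14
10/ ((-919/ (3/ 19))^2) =0.00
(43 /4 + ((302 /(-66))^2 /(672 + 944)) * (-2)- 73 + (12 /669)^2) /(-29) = 2725001996875 /1268957171592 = 2.15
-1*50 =-50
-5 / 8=-0.62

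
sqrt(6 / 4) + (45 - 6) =sqrt(6) / 2 + 39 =40.22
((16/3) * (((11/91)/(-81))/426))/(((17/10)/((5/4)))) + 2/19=160121446/1521352287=0.11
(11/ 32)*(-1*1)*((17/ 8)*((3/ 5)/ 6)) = -187/ 2560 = -0.07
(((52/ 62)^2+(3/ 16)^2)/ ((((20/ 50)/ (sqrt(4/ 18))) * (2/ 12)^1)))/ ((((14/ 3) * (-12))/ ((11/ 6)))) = -9993775 * sqrt(2)/ 82661376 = -0.17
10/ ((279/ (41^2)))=16810/ 279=60.25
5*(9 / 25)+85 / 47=848 / 235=3.61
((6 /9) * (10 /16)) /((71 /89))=445 /852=0.52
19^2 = 361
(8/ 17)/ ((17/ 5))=40/ 289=0.14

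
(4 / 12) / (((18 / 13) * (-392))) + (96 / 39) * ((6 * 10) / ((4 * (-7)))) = -1451689 / 275184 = -5.28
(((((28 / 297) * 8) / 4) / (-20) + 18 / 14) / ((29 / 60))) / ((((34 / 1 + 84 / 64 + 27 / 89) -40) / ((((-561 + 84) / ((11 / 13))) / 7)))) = 52066925248 / 1073427663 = 48.51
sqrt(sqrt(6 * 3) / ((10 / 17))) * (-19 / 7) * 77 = -209 * 2^(3 / 4) * sqrt(255) / 10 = -561.29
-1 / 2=-0.50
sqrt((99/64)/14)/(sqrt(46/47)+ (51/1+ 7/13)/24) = -9126 *sqrt(83237)/29085833+ 1842165 *sqrt(154)/116343332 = 0.11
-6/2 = -3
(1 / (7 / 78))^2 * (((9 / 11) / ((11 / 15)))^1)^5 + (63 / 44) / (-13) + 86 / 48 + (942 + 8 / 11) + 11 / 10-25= 2250634379570120729 / 1982656736500440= 1135.16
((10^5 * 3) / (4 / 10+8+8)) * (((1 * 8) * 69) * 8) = 3312000000 / 41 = 80780487.80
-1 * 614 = -614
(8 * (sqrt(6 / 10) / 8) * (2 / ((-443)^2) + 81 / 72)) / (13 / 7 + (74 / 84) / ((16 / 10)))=74182794 * sqrt(15) / 793827205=0.36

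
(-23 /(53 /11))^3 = -108.78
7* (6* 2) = 84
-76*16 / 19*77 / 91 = -704 / 13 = -54.15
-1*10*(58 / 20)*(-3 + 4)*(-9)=261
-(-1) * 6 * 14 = 84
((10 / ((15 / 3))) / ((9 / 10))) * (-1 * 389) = -7780 / 9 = -864.44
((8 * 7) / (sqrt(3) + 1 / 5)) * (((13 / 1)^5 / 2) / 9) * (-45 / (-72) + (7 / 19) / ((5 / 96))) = -15207047401 / 25308 + 76035237005 * sqrt(3) / 25308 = 4602886.29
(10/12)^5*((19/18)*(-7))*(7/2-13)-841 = -227529301/279936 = -812.79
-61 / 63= -0.97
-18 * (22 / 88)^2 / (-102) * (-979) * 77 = -226149 / 272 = -831.43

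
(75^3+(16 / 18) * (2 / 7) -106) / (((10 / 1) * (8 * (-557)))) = -26571463 / 2807280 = -9.47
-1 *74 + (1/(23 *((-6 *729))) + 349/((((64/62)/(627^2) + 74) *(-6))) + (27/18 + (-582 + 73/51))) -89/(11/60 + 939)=-2471166500995507834501/3778834207609202364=-653.95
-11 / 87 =-0.13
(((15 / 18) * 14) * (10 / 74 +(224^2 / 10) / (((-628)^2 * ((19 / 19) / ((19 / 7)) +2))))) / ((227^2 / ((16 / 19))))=3229232048 / 120542477354505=0.00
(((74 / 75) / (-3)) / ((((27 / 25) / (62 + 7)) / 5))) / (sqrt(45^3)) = -0.35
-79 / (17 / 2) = -158 / 17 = -9.29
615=615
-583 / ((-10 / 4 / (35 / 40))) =4081 / 20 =204.05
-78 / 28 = -39 / 14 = -2.79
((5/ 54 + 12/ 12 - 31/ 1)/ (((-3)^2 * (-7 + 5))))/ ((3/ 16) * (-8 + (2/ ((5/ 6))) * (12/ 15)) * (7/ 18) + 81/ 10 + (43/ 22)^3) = 0.11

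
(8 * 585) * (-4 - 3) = -32760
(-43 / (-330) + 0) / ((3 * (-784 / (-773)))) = 33239 / 776160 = 0.04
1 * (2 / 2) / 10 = 1 / 10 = 0.10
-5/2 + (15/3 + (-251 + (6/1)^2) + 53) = -319/2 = -159.50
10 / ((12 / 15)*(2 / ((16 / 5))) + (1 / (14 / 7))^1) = 10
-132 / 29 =-4.55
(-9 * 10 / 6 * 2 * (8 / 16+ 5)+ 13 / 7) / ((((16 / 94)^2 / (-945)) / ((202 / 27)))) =636976195 / 16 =39811012.19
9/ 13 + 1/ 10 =0.79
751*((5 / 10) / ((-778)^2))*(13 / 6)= 9763 / 7263408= 0.00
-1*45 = -45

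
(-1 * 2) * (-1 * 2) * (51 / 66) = 34 / 11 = 3.09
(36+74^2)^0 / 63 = 1 / 63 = 0.02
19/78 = 0.24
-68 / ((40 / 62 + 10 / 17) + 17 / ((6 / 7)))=-215016 / 66613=-3.23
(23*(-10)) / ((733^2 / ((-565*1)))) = 129950 / 537289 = 0.24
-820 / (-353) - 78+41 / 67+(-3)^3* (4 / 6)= -2201083 / 23651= -93.07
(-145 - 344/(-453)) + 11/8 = -142.87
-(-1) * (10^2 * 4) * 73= 29200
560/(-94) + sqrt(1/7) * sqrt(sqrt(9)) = -280/47 + sqrt(21)/7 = -5.30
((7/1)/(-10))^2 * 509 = 24941/100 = 249.41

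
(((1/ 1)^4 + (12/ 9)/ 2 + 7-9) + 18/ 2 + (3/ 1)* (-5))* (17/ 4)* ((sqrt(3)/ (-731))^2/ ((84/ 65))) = -1235/ 10561488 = -0.00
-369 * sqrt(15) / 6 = -123 * sqrt(15) / 2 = -238.19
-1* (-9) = 9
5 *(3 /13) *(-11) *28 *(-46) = 212520 /13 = 16347.69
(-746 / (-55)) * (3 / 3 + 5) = 81.38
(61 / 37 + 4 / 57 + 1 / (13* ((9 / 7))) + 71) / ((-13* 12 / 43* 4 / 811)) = -208753858141 / 51324624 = -4067.32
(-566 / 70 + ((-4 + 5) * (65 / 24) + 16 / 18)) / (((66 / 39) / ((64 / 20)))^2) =-15292472 / 952875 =-16.05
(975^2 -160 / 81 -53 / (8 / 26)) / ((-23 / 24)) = -615892102 / 621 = -991774.72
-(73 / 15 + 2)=-103 / 15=-6.87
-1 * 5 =-5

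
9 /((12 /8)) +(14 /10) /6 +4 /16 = 389 /60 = 6.48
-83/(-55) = 83/55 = 1.51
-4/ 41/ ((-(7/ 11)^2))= 484/ 2009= 0.24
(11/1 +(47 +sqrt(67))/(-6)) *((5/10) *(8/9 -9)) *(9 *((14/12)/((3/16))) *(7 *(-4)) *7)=3805928/27 -200312 *sqrt(67)/27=80233.47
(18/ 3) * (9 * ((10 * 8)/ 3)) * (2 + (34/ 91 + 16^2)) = 372058.02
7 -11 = -4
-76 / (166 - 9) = -76 / 157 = -0.48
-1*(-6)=6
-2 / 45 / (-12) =1 / 270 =0.00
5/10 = 1/2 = 0.50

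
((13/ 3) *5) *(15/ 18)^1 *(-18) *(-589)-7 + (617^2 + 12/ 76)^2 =144924426356.60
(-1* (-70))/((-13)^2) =0.41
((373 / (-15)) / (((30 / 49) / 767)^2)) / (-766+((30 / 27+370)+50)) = 526855744597 / 4656000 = 113156.30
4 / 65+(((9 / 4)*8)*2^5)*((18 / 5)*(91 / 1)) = 12265348 / 65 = 188697.66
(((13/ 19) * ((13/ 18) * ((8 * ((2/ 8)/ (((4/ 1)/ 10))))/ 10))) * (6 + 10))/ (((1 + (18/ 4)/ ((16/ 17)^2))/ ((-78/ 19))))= -8998912/ 3371379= -2.67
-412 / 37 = -11.14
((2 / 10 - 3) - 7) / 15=-0.65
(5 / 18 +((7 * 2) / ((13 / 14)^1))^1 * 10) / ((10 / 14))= 211.47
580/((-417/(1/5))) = -116/417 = -0.28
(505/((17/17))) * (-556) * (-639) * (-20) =-3588368400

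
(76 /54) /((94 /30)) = 190 /423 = 0.45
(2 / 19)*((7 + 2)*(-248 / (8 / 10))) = -5580 / 19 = -293.68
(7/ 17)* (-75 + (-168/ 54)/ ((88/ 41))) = -105959/ 3366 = -31.48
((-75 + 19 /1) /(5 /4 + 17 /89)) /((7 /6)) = -5696 /171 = -33.31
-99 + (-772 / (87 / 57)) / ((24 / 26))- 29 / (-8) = -447749 / 696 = -643.32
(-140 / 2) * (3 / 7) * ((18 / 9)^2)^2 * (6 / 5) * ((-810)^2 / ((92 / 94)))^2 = -258846687395387.52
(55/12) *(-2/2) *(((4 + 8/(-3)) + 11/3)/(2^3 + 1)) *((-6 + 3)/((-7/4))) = -275/63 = -4.37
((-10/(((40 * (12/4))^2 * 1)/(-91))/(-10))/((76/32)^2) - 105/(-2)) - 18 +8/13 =74156059/2111850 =35.11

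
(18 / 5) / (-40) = -9 / 100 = -0.09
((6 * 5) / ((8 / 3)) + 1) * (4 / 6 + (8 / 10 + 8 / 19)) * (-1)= -13181 / 570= -23.12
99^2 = 9801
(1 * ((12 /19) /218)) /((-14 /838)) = -2514 /14497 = -0.17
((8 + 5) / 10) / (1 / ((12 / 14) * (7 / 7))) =39 / 35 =1.11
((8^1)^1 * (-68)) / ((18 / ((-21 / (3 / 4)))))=7616 / 9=846.22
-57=-57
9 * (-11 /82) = -99 /82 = -1.21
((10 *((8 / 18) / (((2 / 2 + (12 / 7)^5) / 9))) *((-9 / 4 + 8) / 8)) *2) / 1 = 3.64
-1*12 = -12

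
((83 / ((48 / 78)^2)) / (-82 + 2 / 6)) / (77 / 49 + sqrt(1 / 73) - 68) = 42081 * sqrt(73) / 5051000320 + 285687909 / 7071400448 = 0.04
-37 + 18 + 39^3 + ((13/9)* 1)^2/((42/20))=100870990/1701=59300.99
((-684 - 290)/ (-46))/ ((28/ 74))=18019/ 322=55.96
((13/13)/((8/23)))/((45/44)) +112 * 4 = 40573/90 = 450.81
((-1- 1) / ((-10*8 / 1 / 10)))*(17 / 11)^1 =17 / 44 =0.39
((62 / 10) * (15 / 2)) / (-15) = -31 / 10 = -3.10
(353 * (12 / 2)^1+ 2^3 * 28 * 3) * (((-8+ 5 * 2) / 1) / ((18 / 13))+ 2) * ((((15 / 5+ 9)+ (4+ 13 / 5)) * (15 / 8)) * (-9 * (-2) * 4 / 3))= 8043570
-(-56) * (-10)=-560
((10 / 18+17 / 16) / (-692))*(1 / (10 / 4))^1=-233 / 249120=-0.00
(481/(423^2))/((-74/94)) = -13/3807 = -0.00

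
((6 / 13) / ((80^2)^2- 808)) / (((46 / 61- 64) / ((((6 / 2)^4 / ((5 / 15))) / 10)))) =-4941 / 1141259619760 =-0.00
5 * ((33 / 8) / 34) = 165 / 272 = 0.61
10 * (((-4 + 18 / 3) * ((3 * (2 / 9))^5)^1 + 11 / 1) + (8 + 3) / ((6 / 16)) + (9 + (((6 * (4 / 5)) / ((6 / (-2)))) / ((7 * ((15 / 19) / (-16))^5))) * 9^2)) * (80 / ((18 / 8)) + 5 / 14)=304524219699432412 / 13395375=22733534499.74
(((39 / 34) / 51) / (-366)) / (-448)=13 / 94773504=0.00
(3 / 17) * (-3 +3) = 0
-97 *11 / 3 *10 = -3556.67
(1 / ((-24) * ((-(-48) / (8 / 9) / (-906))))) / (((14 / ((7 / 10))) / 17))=2567 / 4320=0.59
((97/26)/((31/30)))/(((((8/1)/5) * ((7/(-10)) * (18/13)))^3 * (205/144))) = -256140625/376663392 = -0.68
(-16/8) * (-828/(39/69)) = 38088/13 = 2929.85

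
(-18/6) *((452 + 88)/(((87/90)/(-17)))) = 826200/29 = 28489.66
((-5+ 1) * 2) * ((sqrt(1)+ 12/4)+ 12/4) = -56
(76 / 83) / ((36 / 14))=266 / 747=0.36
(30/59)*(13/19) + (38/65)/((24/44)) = 310339/218595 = 1.42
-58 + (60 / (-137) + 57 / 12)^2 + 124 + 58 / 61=1567051445 / 18318544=85.54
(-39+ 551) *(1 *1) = 512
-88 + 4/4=-87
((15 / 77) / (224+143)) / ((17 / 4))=60 / 480403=0.00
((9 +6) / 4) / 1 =15 / 4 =3.75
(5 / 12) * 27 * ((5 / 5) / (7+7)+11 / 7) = 1035 / 56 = 18.48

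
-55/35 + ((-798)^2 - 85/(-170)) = 8915241/14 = 636802.93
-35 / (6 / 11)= -385 / 6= -64.17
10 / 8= 5 / 4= 1.25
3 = 3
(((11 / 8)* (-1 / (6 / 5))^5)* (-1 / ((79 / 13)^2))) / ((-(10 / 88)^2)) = -28117375 / 24265008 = -1.16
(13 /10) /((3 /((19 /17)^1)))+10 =5347 /510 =10.48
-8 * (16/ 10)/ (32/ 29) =-58/ 5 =-11.60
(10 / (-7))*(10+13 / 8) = -465 / 28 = -16.61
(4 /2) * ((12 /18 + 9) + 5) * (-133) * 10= -117040 /3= -39013.33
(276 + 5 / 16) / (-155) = -4421 / 2480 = -1.78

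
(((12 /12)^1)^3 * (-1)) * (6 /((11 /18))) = -108 /11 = -9.82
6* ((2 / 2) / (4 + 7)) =6 / 11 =0.55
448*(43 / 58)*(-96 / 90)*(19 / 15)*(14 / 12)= -10248448 / 19575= -523.55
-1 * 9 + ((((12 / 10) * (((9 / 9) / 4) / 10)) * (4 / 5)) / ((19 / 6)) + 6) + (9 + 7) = 30893 / 2375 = 13.01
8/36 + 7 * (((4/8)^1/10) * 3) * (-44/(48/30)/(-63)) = 49/72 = 0.68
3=3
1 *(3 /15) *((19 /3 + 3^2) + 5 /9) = 3.18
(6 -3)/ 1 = 3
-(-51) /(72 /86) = 60.92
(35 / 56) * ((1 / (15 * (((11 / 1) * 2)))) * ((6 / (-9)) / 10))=-1 / 7920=-0.00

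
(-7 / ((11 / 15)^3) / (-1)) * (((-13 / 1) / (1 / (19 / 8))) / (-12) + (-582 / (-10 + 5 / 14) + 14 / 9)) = 48749925 / 42592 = 1144.58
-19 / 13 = -1.46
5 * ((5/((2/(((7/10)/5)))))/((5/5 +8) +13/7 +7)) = 49/500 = 0.10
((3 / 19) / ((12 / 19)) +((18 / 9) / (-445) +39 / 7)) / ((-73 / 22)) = -797269 / 454790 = -1.75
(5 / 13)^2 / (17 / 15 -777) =-375 / 1966822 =-0.00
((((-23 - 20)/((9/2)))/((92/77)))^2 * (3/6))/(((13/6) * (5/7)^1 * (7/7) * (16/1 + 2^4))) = 76739047/118834560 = 0.65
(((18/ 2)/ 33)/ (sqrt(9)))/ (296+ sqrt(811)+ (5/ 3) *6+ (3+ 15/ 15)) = 310/ 1048179 - sqrt(811)/ 1048179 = 0.00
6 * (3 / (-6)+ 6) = 33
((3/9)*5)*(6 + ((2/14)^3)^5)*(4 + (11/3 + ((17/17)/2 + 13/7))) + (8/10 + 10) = 332110917866563147/2990963751264090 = 111.04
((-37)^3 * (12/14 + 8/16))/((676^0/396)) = -190556586/7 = -27222369.43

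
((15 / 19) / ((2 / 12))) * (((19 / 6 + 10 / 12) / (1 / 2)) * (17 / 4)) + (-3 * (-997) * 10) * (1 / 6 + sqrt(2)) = 47445.18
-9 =-9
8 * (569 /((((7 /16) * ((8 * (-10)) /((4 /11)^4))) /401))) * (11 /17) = -467290112 /791945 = -590.05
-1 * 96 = -96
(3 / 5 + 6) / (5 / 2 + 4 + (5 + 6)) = 66 / 175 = 0.38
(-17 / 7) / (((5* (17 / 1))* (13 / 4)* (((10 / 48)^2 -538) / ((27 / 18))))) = 3456 / 140987665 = 0.00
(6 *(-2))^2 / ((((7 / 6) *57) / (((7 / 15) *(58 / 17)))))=5568 / 1615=3.45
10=10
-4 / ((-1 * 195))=4 / 195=0.02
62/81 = 0.77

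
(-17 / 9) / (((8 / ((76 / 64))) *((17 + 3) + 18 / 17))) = -5491 / 412416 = -0.01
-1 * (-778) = 778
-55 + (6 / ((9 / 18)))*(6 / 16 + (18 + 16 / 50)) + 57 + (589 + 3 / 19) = 774723 / 950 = 815.50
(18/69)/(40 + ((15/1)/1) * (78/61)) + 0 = 183/41515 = 0.00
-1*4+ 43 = 39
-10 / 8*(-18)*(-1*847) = -38115 / 2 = -19057.50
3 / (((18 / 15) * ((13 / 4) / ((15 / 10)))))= 1.15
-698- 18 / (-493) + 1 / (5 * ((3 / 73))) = -5125451 / 7395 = -693.10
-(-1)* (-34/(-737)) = 34/737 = 0.05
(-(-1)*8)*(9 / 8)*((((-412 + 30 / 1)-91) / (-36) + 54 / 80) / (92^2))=4973 / 338560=0.01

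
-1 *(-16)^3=4096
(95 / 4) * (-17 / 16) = -1615 / 64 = -25.23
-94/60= -47/30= -1.57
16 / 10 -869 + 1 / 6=-26017 / 30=-867.23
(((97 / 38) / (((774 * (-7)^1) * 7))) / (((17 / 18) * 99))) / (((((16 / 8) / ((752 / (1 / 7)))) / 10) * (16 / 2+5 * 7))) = -182360 / 413878311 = -0.00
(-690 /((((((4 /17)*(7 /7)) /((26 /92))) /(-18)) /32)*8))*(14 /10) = 83538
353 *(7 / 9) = 2471 / 9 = 274.56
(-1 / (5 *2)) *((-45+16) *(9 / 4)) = 261 / 40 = 6.52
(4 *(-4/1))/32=-1/2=-0.50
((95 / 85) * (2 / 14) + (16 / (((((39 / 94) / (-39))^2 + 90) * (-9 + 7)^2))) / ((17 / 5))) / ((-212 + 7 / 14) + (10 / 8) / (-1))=-0.00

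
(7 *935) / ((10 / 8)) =5236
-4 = -4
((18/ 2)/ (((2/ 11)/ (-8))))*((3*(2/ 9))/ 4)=-66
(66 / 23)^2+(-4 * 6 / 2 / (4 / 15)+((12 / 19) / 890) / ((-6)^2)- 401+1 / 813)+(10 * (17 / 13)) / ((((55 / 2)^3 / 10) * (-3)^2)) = -165261686954780747 / 377513500851630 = -437.76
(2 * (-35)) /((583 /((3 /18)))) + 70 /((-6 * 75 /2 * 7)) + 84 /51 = 705833 /445995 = 1.58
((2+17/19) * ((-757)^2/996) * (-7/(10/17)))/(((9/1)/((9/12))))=-750121141/454176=-1651.61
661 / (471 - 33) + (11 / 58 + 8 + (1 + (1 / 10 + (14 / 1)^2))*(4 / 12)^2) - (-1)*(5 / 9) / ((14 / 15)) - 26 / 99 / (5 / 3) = 15666689 / 489027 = 32.04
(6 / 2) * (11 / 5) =33 / 5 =6.60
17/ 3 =5.67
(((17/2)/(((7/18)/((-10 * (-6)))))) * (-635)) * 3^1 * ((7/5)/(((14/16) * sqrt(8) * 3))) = -2331720 * sqrt(2)/7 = -471078.58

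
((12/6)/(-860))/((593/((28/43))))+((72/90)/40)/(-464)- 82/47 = -2085954383399/1195576712800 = -1.74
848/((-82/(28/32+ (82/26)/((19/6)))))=-195941/10127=-19.35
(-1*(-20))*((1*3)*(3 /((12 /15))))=225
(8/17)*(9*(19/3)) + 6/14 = 3243/119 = 27.25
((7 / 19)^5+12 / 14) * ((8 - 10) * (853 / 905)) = -25546058558 / 15686087165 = -1.63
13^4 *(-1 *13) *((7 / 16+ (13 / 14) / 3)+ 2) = -1019950.71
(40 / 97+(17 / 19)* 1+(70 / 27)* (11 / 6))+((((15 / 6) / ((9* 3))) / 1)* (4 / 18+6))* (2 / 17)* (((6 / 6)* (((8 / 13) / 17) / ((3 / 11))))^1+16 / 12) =3454630108 / 560856231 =6.16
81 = 81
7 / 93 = 0.08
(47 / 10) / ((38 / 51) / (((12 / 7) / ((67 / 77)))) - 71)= -79101 / 1188565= -0.07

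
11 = 11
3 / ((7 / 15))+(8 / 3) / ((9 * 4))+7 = 2552 / 189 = 13.50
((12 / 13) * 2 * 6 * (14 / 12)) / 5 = 168 / 65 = 2.58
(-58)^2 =3364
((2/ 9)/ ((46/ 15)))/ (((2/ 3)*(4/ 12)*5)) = 3/ 46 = 0.07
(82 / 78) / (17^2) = 41 / 11271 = 0.00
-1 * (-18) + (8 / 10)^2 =18.64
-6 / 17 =-0.35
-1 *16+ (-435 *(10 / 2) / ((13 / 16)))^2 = 1211037296 / 169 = 7165901.16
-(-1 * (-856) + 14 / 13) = -11142 / 13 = -857.08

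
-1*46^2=-2116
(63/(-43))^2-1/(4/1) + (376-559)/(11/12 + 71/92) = -183510293/1723268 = -106.49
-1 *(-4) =4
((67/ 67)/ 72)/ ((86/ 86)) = 1/ 72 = 0.01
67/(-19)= -67/19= -3.53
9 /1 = 9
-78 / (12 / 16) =-104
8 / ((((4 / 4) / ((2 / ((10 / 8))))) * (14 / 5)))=32 / 7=4.57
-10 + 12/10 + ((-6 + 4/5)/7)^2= -10104/1225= -8.25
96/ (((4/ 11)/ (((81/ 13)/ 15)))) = 7128/ 65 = 109.66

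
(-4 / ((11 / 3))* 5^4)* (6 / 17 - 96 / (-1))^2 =-20122830000 / 3179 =-6329924.50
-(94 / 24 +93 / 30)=-7.02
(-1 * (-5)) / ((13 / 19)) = 7.31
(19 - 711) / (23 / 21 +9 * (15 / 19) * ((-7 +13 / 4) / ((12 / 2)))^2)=-17670912 / 98843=-178.78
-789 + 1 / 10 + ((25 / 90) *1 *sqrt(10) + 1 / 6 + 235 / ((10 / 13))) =-14497 / 30 + 5 *sqrt(10) / 18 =-482.35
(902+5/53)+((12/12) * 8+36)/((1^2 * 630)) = 902.16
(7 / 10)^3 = 343 / 1000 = 0.34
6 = 6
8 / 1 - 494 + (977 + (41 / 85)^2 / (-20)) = 70947819 / 144500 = 490.99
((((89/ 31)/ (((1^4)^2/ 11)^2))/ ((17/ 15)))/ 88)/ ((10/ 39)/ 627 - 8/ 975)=-8977307625/ 20093456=-446.78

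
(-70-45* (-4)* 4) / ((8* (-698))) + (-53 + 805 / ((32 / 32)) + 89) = 2347747 / 2792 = 840.88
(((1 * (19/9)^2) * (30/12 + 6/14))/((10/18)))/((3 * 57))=779/5670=0.14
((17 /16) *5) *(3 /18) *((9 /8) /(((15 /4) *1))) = 17 /64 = 0.27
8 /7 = 1.14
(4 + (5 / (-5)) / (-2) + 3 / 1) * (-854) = -6405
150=150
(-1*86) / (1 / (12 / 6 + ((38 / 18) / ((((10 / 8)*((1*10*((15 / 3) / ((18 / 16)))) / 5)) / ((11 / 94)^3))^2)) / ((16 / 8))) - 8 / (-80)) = -23731520728852160660 / 165568747756376931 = -143.33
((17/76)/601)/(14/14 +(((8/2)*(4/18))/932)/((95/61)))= 178245/479206148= 0.00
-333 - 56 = -389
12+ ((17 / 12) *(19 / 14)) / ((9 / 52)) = 23.11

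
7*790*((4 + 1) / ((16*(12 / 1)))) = 13825 / 96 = 144.01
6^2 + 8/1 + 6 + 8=58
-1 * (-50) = 50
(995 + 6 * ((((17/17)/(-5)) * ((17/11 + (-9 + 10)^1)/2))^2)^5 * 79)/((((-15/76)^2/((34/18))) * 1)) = 24747214228790363553957808/512922703291259765625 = 48247.45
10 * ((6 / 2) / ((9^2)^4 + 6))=10 / 14348909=0.00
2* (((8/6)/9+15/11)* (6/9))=1796/891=2.02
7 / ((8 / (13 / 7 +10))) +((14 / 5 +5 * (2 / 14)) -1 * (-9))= 6409 / 280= 22.89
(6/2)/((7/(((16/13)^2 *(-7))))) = -768/169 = -4.54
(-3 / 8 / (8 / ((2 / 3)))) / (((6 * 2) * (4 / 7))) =-7 / 1536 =-0.00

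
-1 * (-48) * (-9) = -432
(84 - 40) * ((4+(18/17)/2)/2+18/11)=2918/17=171.65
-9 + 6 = -3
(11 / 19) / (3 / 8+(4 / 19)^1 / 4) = 88 / 65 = 1.35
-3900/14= -1950/7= -278.57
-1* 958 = -958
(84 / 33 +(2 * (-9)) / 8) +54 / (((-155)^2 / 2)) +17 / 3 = 18921931 / 3171300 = 5.97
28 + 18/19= 550/19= 28.95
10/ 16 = 5/ 8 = 0.62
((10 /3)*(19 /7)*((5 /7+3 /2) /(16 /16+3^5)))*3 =2945 /11956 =0.25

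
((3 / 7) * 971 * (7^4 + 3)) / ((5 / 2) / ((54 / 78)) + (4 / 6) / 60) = 315128340 / 1141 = 276186.10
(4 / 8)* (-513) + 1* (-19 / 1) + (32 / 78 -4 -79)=-27931 / 78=-358.09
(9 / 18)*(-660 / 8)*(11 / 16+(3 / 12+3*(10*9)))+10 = -714635 / 64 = -11166.17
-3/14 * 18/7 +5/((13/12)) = 2589/637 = 4.06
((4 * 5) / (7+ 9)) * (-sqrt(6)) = -5 * sqrt(6) / 4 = -3.06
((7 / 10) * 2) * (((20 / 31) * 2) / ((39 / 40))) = 2240 / 1209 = 1.85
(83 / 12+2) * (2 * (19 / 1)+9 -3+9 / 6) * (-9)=-29211 / 8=-3651.38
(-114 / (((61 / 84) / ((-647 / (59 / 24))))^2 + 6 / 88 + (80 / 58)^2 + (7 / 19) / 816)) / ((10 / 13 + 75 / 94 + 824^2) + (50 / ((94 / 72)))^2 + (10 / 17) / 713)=-134484406857705537268187295744 / 1582255734250923818185804848197939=-0.00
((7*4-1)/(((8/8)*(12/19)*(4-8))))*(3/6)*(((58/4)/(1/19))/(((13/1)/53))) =-4993713/832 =-6002.06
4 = 4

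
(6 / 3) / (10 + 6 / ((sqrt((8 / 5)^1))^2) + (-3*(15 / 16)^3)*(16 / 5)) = 512 / 1495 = 0.34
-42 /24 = -7 /4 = -1.75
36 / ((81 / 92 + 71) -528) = -0.08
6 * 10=60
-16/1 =-16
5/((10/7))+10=13.50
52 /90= 26 /45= 0.58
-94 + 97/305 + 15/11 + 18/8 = -1208717/13420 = -90.07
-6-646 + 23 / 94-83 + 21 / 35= -345053 / 470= -734.16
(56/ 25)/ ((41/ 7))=392/ 1025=0.38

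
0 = 0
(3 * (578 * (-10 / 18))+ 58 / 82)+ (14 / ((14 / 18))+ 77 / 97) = -11260862 / 11931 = -943.83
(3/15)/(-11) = -1/55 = -0.02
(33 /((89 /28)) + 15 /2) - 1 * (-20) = 6743 /178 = 37.88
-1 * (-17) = 17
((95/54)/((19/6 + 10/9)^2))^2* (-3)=-974700/35153041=-0.03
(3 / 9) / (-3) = -1 / 9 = -0.11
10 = 10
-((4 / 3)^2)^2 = -256 / 81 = -3.16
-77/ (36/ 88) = -1694/ 9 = -188.22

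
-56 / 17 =-3.29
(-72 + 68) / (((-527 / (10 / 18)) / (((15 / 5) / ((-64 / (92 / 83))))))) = -115 / 524892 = -0.00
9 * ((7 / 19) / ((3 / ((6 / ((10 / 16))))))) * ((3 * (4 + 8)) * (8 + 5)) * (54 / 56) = 454896 / 95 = 4788.38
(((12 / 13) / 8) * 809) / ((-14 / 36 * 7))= -21843 / 637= -34.29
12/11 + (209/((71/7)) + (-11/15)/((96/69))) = 7936007/374880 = 21.17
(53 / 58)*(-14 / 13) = -371 / 377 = -0.98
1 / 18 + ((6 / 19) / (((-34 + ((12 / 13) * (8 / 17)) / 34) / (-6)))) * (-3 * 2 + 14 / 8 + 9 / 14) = -11122316 / 76422465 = -0.15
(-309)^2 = 95481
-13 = -13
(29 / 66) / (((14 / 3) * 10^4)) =0.00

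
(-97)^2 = 9409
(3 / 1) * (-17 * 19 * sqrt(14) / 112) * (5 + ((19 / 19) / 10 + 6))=-107559 * sqrt(14) / 1120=-359.33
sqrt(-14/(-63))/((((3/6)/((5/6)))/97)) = 485 *sqrt(2)/9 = 76.21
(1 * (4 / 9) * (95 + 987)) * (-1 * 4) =-17312 / 9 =-1923.56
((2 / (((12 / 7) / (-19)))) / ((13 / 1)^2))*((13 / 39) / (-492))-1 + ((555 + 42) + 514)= 1661297173 / 1496664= 1110.00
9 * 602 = 5418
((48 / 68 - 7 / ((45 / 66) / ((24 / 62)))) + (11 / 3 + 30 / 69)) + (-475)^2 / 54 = 13676729711 / 3272670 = 4179.07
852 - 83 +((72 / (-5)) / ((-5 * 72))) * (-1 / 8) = 153799 / 200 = 769.00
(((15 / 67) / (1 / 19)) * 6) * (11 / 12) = 3135 / 134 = 23.40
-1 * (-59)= 59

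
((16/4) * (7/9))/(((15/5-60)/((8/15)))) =-224/7695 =-0.03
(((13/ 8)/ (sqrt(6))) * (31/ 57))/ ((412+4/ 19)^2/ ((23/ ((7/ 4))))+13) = 176111 * sqrt(6)/ 15473279664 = 0.00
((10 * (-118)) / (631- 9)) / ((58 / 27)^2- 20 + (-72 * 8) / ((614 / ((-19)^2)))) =66021885 / 12321195512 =0.01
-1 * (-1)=1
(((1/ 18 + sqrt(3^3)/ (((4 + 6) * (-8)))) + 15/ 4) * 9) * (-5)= -685/ 4 + 27 * sqrt(3)/ 16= -168.33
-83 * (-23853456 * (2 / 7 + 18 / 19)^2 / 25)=53249691863808 / 442225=120413119.71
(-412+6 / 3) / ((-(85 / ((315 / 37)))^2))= 1627290 / 395641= 4.11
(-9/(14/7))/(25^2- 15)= -9/1220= -0.01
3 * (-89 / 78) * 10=-445 / 13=-34.23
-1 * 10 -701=-711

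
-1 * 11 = -11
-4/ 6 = -2/ 3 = -0.67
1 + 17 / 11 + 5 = 83 / 11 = 7.55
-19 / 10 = -1.90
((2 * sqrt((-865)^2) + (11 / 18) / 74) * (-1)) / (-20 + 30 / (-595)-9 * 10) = 274220149 / 17443872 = 15.72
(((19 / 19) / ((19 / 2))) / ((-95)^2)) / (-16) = -1 / 1371800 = -0.00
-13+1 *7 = -6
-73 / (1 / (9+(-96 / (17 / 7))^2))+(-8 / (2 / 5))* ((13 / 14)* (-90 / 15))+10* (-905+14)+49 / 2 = -123499.00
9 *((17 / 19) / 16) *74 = 5661 / 152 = 37.24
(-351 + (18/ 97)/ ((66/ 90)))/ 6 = -124749/ 2134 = -58.46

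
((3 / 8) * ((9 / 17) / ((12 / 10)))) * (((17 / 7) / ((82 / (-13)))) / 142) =-585 / 1304128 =-0.00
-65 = -65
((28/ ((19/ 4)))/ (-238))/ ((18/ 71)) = -0.10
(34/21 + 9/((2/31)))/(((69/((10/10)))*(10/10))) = 5927/2898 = 2.05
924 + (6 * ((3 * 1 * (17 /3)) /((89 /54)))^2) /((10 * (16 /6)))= 75086169 /79210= 947.94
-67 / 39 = -1.72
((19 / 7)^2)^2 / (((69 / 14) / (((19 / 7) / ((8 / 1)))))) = 2476099 / 662676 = 3.74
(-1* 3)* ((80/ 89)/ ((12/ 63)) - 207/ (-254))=-375309/ 22606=-16.60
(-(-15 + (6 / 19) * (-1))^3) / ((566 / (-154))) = -1897447167 / 1941097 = -977.51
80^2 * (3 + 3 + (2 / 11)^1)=435200 / 11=39563.64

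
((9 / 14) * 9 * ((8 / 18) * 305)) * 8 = 43920 / 7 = 6274.29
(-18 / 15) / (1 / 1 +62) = -2 / 105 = -0.02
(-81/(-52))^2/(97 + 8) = 2187/94640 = 0.02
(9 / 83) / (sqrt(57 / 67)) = 3*sqrt(3819) / 1577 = 0.12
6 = 6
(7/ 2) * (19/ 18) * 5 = 665/ 36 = 18.47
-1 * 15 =-15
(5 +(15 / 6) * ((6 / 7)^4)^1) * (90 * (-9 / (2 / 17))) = -104961825 / 2401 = -43715.88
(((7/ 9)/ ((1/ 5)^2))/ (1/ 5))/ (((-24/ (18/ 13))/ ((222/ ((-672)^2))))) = -4625/ 1677312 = -0.00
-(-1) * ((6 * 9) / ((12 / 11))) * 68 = 3366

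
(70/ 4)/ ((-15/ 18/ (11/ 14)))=-16.50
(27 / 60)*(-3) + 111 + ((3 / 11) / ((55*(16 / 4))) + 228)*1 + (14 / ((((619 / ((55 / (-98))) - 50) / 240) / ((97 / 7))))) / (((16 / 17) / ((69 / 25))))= 4205232309 / 19182130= 219.23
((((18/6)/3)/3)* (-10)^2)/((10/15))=50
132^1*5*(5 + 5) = 6600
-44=-44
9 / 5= 1.80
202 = 202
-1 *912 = -912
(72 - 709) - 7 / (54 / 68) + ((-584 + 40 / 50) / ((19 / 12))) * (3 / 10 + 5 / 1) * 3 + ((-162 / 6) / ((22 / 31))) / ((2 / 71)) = -4431439007 / 564300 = -7852.98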